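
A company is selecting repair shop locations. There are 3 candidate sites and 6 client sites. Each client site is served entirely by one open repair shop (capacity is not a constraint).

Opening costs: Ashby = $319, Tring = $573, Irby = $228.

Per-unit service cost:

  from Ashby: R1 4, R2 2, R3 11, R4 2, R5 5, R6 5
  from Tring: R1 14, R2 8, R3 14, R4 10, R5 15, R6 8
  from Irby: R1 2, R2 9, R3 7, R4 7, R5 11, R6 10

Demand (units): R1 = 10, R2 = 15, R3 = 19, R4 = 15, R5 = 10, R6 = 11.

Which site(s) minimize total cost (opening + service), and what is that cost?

For any fixed open set, each client site goes to its cheapest open site; total = fixed + service.
{Ashby}: R1→Ashby 4·10=40, R2→Ashby 2·15=30, R3→Ashby 11·19=209, R4→Ashby 2·15=30, R5→Ashby 5·10=50, R6→Ashby 5·11=55. Service 414; fixed 319; total 733.
{Irby}: service 613 + fixed 228 = 841
{Ashby, Irby}: R1→Irby 2·10=20, R2→Ashby 2·15=30, R3→Irby 7·19=133, R4→Ashby 2·15=30, R5→Ashby 5·10=50, R6→Ashby 5·11=55. Service 318; fixed 547; total 865.
{Ashby, Tring, Irby}: service 318 + fixed 1120 = 1438
(All 7 nonempty subsets were checked; Ashby only is lowest.)

Open Ashby only; minimum total cost 733.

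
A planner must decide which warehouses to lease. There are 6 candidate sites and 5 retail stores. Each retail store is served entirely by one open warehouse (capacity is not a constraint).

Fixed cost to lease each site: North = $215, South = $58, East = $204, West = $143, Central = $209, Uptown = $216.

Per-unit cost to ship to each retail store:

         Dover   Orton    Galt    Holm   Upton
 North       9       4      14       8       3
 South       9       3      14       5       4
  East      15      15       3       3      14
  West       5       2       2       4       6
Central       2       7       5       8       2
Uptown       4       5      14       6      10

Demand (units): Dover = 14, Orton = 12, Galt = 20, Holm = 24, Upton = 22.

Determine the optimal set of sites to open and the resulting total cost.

Open West only; minimum total cost 505.

For any fixed open set, each retail store goes to its cheapest open site; total = fixed + service.
{West}: Dover→West 5·14=70, Orton→West 2·12=24, Galt→West 2·20=40, Holm→West 4·24=96, Upton→West 6·22=132. Service 362; fixed 143; total 505.
{South, West}: service 318 + fixed 201 = 519
{West, Central}: service 232 + fixed 352 = 584
{North, South, East, West, Central, Uptown}: Dover→Central 2·14=28, Orton→West 2·12=24, Galt→West 2·20=40, Holm→East 3·24=72, Upton→Central 2·22=44. Service 208; fixed 1045; total 1253.
No other subset beats 505.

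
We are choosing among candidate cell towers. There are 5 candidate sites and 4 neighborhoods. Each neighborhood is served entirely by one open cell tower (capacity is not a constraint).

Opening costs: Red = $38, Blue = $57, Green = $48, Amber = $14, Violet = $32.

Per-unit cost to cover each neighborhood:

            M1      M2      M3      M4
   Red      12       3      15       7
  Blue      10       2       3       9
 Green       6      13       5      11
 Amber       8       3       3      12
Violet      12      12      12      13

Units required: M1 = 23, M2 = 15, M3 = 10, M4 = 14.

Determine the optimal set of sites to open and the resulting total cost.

Open Red and Amber; minimum total cost 409.

For any fixed open set, each neighborhood goes to its cheapest open site; total = fixed + service.
{Red, Amber}: M1→Amber 8·23=184, M2→Red 3·15=45, M3→Amber 3·10=30, M4→Red 7·14=98. Service 357; fixed 52; total 409.
{Red, Green, Amber}: M1→Green 6·23=138, M2→Red 3·15=45, M3→Amber 3·10=30, M4→Red 7·14=98. Service 311; fixed 100; total 411.
{Red, Green}: M1→Green 6·23=138, M2→Red 3·15=45, M3→Green 5·10=50, M4→Red 7·14=98. Service 331; fixed 86; total 417.
{Red, Blue, Green, Amber, Violet}: M1→Green 6·23=138, M2→Blue 2·15=30, M3→Blue 3·10=30, M4→Red 7·14=98. Service 296; fixed 189; total 485.
No other subset beats 409.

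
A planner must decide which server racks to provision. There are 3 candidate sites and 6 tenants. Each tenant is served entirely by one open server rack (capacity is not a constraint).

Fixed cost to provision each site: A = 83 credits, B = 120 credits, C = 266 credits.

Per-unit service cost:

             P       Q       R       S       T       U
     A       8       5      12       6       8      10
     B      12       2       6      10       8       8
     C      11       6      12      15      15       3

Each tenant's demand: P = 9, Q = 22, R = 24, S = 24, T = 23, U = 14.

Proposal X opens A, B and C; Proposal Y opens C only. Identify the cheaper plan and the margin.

Proposal X: {A, B, C}: P→A 8·9=72, Q→B 2·22=44, R→B 6·24=144, S→A 6·24=144, T→A 8·23=184, U→C 3·14=42. Service 630; fixed 469; total 1099.
Proposal Y: {C}: P→C 11·9=99, Q→C 6·22=132, R→C 12·24=288, S→C 15·24=360, T→C 15·23=345, U→C 3·14=42. Service 1266; fixed 266; total 1532.
Difference: |1099 − 1532| = 433.

Proposal X is cheaper by 433.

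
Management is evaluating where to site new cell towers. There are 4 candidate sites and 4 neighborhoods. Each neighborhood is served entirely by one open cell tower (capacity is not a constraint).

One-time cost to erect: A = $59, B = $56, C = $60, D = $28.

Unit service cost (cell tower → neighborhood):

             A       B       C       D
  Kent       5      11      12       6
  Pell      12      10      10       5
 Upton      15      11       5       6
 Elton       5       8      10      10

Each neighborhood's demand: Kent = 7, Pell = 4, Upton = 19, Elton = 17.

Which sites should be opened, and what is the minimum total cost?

Open A and D; minimum total cost 341.

For any fixed open set, each neighborhood goes to its cheapest open site; total = fixed + service.
{A, D}: Kent→A 5·7=35, Pell→D 5·4=20, Upton→D 6·19=114, Elton→A 5·17=85. Service 254; fixed 87; total 341.
{A, C}: service 255 + fixed 119 = 374
{D}: service 346 + fixed 28 = 374
{A, B, C, D}: Kent→A 5·7=35, Pell→D 5·4=20, Upton→C 5·19=95, Elton→A 5·17=85. Service 235; fixed 203; total 438.
No other subset beats 341.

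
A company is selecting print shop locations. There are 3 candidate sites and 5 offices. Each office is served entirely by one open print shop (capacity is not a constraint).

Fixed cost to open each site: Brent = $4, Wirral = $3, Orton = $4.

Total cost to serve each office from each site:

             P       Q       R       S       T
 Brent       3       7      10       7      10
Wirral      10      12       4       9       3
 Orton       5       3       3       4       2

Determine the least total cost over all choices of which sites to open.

For any fixed open set, each office goes to its cheapest open site; total = fixed + service.
{Orton}: P→Orton 5, Q→Orton 3, R→Orton 3, S→Orton 4, T→Orton 2. Service 17; fixed 4; total 21.
{Brent, Orton}: P→Brent 3, Q→Orton 3, R→Orton 3, S→Orton 4, T→Orton 2. Service 15; fixed 8; total 23.
{Wirral, Orton}: service 17 + fixed 7 = 24
{Brent, Wirral, Orton}: P→Brent 3, Q→Orton 3, R→Orton 3, S→Orton 4, T→Orton 2. Service 15; fixed 11; total 26.
No other subset beats 21.

Minimum total cost: 21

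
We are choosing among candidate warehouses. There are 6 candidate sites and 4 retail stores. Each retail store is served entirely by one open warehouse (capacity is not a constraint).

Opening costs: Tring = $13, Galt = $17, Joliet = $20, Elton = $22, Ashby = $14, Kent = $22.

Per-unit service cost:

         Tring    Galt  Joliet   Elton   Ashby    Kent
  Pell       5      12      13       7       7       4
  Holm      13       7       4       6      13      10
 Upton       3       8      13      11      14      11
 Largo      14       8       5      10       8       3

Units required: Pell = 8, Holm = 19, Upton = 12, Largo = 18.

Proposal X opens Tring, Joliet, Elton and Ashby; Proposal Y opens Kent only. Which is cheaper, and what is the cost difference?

Proposal X is cheaper by 119.

Proposal X: {Tring, Joliet, Elton, Ashby}: Pell→Tring 5·8=40, Holm→Joliet 4·19=76, Upton→Tring 3·12=36, Largo→Joliet 5·18=90. Service 242; fixed 69; total 311.
Proposal Y: {Kent}: Pell→Kent 4·8=32, Holm→Kent 10·19=190, Upton→Kent 11·12=132, Largo→Kent 3·18=54. Service 408; fixed 22; total 430.
Difference: |311 − 430| = 119.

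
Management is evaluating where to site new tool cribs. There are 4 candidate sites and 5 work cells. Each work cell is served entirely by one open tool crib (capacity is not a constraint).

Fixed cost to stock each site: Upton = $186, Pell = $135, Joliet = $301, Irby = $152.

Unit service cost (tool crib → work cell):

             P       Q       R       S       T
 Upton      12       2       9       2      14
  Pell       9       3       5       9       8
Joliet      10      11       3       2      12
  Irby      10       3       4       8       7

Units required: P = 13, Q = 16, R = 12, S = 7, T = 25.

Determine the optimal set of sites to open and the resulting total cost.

For any fixed open set, each work cell goes to its cheapest open site; total = fixed + service.
{Irby}: P→Irby 10·13=130, Q→Irby 3·16=48, R→Irby 4·12=48, S→Irby 8·7=56, T→Irby 7·25=175. Service 457; fixed 152; total 609.
{Pell}: service 488 + fixed 135 = 623
{Pell, Irby}: service 444 + fixed 287 = 731
{Upton, Pell, Joliet, Irby}: P→Pell 9·13=117, Q→Upton 2·16=32, R→Joliet 3·12=36, S→Upton 2·7=14, T→Irby 7·25=175. Service 374; fixed 774; total 1148.
(All 15 nonempty subsets were checked; Irby only is lowest.)

Open Irby only; minimum total cost 609.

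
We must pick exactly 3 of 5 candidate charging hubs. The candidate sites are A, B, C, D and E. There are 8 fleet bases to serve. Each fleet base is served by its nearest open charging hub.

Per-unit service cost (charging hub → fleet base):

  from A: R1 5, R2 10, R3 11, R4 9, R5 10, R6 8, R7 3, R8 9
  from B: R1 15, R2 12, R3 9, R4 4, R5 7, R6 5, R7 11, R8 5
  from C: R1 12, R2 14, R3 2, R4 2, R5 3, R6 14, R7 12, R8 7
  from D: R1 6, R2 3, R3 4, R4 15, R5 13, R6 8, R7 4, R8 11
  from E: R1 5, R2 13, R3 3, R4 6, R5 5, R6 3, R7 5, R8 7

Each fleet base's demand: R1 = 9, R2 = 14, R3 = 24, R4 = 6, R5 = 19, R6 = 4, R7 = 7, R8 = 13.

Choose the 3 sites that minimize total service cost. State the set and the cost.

Choose B, C and D; total service cost 326.

With exactly 3 open, each fleet base uses its cheapest among the chosen.
{B, C, D}: R1→D 6·9=54, R2→D 3·14=42, R3→C 2·24=48, R4→C 2·6=12, R5→C 3·19=57, R6→B 5·4=20, R7→D 4·7=28, R8→B 5·13=65. Service cost 326.
{C, D, E}: service cost 335
{A, C, D}: service cost 348
Among all 10 size-3 choices, {B, C, D} is lowest.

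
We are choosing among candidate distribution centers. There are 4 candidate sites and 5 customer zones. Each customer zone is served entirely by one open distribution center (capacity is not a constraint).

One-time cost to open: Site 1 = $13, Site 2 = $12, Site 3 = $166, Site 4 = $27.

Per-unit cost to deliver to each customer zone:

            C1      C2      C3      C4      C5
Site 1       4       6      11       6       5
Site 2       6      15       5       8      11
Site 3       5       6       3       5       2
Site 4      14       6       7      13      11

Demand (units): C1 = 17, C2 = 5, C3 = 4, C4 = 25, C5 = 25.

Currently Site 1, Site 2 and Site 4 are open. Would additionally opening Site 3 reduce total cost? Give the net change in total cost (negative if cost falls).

No — net change +58 (cost rises by 58).

Current service cost with {Site 1, Site 2, Site 4}: 393.
Adding Site 3: each customer zone re-picks its cheapest; new service cost 285, saving 108.
Extra fixed cost: 166. Net change = 166 − 108 = 58.
(Totals: 445 → 503.)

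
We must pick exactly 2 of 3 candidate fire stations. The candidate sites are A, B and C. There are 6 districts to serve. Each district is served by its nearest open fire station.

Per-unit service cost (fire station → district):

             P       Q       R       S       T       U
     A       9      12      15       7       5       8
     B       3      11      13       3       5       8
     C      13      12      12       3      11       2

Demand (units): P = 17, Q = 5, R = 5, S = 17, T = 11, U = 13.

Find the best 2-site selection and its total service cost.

With exactly 2 open, each district uses its cheapest among the chosen.
{B, C}: P→B 3·17=51, Q→B 11·5=55, R→C 12·5=60, S→B 3·17=51, T→B 5·11=55, U→C 2·13=26. Service cost 298.
{A, B}: service cost 381
{A, C}: service cost 405
Among all 3 size-2 choices, {B, C} is lowest.

Choose B and C; total service cost 298.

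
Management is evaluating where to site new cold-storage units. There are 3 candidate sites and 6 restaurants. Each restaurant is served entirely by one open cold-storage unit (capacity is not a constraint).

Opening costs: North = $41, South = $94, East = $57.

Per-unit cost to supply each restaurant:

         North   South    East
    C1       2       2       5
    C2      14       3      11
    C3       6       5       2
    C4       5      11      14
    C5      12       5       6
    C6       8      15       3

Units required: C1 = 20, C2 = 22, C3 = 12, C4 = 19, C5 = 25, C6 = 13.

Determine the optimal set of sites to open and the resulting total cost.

Open North, South and East; minimum total cost 581.

For any fixed open set, each restaurant goes to its cheapest open site; total = fixed + service.
{North, South, East}: C1→North 2·20=40, C2→South 3·22=66, C3→East 2·12=24, C4→North 5·19=95, C5→South 5·25=125, C6→East 3·13=39. Service 389; fixed 192; total 581.
{North, South}: service 490 + fixed 135 = 625
{South, East}: service 503 + fixed 151 = 654
{North}: C1→North 2·20=40, C2→North 14·22=308, C3→North 6·12=72, C4→North 5·19=95, C5→North 12·25=300, C6→North 8·13=104. Service 919; fixed 41; total 960.
No other subset beats 581.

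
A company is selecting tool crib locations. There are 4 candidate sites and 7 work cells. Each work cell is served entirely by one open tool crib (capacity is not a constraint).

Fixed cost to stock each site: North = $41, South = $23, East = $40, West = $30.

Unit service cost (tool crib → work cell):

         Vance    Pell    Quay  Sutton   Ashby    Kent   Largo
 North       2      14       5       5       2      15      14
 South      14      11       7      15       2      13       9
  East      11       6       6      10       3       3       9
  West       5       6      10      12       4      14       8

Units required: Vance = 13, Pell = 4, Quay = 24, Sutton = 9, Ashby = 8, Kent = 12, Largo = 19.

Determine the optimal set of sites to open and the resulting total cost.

For any fixed open set, each work cell goes to its cheapest open site; total = fixed + service.
{North, East}: Vance→North 2·13=26, Pell→East 6·4=24, Quay→North 5·24=120, Sutton→North 5·9=45, Ashby→North 2·8=16, Kent→East 3·12=36, Largo→East 9·19=171. Service 438; fixed 81; total 519.
{North, East, West}: service 419 + fixed 111 = 530
{North, South, East}: service 438 + fixed 104 = 542
{North, South, East, West}: Vance→North 2·13=26, Pell→East 6·4=24, Quay→North 5·24=120, Sutton→North 5·9=45, Ashby→North 2·8=16, Kent→East 3·12=36, Largo→West 8·19=152. Service 419; fixed 134; total 553.
(All 15 nonempty subsets were checked; North and East is lowest.)

Open North and East; minimum total cost 519.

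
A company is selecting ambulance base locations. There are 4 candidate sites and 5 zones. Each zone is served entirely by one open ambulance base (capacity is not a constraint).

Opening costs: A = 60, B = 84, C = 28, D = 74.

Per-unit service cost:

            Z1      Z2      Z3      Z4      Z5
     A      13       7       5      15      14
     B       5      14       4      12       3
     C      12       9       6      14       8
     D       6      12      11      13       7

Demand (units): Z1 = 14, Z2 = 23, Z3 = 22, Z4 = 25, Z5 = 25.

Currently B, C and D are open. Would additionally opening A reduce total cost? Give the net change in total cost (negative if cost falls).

No — net change +14 (cost rises by 14).

Current service cost with {B, C, D}: 740.
Adding A: each zone re-picks its cheapest; new service cost 694, saving 46.
Extra fixed cost: 60. Net change = 60 − 46 = 14.
(Totals: 926 → 940.)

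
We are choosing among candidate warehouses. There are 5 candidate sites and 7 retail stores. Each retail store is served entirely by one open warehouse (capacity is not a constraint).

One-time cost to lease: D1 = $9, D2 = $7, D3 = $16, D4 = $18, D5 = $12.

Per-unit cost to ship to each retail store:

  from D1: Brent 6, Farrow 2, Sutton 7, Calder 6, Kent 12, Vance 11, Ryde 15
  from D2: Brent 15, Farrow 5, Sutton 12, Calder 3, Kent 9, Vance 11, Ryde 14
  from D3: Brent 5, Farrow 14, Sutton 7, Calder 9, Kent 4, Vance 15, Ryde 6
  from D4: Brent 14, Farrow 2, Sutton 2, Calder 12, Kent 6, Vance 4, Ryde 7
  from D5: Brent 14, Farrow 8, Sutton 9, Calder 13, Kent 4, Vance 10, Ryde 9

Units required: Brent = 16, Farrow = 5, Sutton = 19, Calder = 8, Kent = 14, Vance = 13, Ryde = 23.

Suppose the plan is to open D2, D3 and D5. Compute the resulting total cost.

Each retail store is assigned to its cheapest site among the open ones.
{D2, D3, D5}: Brent→D3 5·16=80, Farrow→D2 5·5=25, Sutton→D3 7·19=133, Calder→D2 3·8=24, Kent→D3 4·14=56, Vance→D5 10·13=130, Ryde→D3 6·23=138. Service 586; fixed 35; total 621.

Total cost: 621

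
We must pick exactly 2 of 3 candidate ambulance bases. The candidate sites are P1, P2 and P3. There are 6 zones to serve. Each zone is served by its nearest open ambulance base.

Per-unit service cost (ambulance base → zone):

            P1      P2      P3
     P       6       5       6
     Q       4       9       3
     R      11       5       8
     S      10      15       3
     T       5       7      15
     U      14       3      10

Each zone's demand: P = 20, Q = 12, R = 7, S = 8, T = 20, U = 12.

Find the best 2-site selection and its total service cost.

Choose P2 and P3; total service cost 371.

With exactly 2 open, each zone uses its cheapest among the chosen.
{P2, P3}: P→P2 5·20=100, Q→P3 3·12=36, R→P2 5·7=35, S→P3 3·8=24, T→P2 7·20=140, U→P2 3·12=36. Service cost 371.
{P1, P2}: service cost 399
{P1, P3}: service cost 456
Among all 3 size-2 choices, {P2, P3} is lowest.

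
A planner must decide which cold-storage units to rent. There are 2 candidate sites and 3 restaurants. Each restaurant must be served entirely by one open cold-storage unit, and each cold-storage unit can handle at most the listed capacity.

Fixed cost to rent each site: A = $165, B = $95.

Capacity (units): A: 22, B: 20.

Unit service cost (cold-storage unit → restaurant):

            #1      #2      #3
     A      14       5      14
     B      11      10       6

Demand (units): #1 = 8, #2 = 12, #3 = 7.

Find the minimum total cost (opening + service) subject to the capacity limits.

Minimum total cost: 450

Open {A, B}: #1→B 11·8=88, #2→A 5·12=60, #3→B 6·7=42.
Loads: A carries 12/22, B carries 15/20. Service 190; fixed 260; total 450.
Next best feasible plan costs 474.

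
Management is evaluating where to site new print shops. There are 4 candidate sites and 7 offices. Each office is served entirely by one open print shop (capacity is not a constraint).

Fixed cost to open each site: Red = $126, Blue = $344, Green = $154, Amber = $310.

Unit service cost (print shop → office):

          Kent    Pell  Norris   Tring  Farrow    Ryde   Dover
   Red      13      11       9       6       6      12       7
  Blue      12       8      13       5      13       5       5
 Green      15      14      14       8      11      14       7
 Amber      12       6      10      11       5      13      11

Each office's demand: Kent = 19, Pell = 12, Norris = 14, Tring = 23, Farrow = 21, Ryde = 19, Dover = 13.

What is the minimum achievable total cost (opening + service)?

For any fixed open set, each office goes to its cheapest open site; total = fixed + service.
{Red}: Kent→Red 13·19=247, Pell→Red 11·12=132, Norris→Red 9·14=126, Tring→Red 6·23=138, Farrow→Red 6·21=126, Ryde→Red 12·19=228, Dover→Red 7·13=91. Service 1088; fixed 126; total 1214.
{Red, Blue}: Kent→Blue 12·19=228, Pell→Blue 8·12=96, Norris→Red 9·14=126, Tring→Blue 5·23=115, Farrow→Red 6·21=126, Ryde→Blue 5·19=95, Dover→Blue 5·13=65. Service 851; fixed 470; total 1321.
{Red, Green}: Kent→Red 13·19=247, Pell→Red 11·12=132, Norris→Red 9·14=126, Tring→Red 6·23=138, Farrow→Red 6·21=126, Ryde→Red 12·19=228, Dover→Red 7·13=91. Service 1088; fixed 280; total 1368.
{Red, Blue, Green, Amber}: service 806 + fixed 934 = 1740
No other subset beats 1214.

Minimum total cost: 1214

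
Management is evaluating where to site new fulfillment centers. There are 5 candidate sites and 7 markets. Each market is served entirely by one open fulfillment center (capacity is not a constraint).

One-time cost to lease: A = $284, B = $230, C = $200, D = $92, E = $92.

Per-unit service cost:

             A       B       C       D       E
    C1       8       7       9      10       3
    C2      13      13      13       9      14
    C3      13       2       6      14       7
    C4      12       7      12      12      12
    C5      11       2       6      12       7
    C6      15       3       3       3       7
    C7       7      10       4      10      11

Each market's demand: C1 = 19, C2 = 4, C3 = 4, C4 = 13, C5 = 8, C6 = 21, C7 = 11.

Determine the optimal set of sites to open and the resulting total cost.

For any fixed open set, each market goes to its cheapest open site; total = fixed + service.
{D, E}: C1→E 3·19=57, C2→D 9·4=36, C3→E 7·4=28, C4→D 12·13=156, C5→E 7·8=56, C6→D 3·21=63, C7→D 10·11=110. Service 506; fixed 184; total 690.
{B}: C1→B 7·19=133, C2→B 13·4=52, C3→B 2·4=8, C4→B 7·13=91, C5→B 2·8=16, C6→B 3·21=63, C7→B 10·11=110. Service 473; fixed 230; total 703.
{E}: service 621 + fixed 92 = 713
{A, B, C, D, E}: C1→E 3·19=57, C2→D 9·4=36, C3→B 2·4=8, C4→B 7·13=91, C5→B 2·8=16, C6→B 3·21=63, C7→C 4·11=44. Service 315; fixed 898; total 1213.
No other subset beats 690.

Open D and E; minimum total cost 690.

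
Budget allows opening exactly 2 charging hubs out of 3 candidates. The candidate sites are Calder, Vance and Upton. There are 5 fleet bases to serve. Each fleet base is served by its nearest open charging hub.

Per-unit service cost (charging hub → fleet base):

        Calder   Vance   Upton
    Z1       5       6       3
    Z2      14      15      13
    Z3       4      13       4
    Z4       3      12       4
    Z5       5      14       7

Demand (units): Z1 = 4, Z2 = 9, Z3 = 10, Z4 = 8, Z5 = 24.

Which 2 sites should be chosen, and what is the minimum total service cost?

With exactly 2 open, each fleet base uses its cheapest among the chosen.
{Calder, Upton}: Z1→Upton 3·4=12, Z2→Upton 13·9=117, Z3→Calder 4·10=40, Z4→Calder 3·8=24, Z5→Calder 5·24=120. Service cost 313.
{Calder, Vance}: service cost 330
{Vance, Upton}: service cost 369
Among all 3 size-2 choices, {Calder, Upton} is lowest.

Choose Calder and Upton; total service cost 313.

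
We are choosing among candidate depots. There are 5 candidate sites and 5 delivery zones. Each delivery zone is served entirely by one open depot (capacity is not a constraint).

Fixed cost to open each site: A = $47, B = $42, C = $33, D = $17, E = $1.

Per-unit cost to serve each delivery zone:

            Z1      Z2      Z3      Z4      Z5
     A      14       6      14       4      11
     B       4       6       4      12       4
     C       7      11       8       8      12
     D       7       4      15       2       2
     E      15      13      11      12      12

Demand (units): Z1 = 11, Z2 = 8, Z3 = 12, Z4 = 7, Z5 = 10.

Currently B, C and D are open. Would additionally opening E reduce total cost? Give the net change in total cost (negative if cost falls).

Current service cost with {B, C, D}: 158.
Adding E: each delivery zone re-picks its cheapest; new service cost 158, saving 0.
Extra fixed cost: 1. Net change = 1 − 0 = 1.
(Totals: 250 → 251.)

No — net change +1 (cost rises by 1).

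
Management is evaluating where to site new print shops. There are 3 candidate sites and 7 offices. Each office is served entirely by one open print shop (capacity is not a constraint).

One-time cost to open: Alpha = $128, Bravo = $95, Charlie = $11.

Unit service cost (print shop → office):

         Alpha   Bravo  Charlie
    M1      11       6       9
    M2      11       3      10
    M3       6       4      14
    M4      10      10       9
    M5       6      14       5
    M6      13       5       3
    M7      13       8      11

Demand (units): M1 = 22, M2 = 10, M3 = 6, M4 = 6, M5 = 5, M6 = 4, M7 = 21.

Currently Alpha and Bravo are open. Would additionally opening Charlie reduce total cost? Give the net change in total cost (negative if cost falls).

Yes — net change −8 (cost falls by 8).

Current service cost with {Alpha, Bravo}: 464.
Adding Charlie: each office re-picks its cheapest; new service cost 445, saving 19.
Extra fixed cost: 11. Net change = 11 − 19 = -8.
(Totals: 687 → 679.)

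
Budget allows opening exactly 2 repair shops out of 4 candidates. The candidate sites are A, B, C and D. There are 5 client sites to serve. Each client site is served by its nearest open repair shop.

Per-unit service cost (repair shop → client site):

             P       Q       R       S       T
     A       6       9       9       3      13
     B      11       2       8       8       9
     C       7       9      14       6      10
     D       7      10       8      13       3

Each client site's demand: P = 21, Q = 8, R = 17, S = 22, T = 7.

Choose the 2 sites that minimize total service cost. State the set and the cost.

Choose A and B; total service cost 407.

With exactly 2 open, each client site uses its cheapest among the chosen.
{A, B}: P→A 6·21=126, Q→B 2·8=16, R→B 8·17=136, S→A 3·22=66, T→B 9·7=63. Service cost 407.
{A, D}: service cost 421
{A, C}: service cost 487
Among all 6 size-2 choices, {A, B} is lowest.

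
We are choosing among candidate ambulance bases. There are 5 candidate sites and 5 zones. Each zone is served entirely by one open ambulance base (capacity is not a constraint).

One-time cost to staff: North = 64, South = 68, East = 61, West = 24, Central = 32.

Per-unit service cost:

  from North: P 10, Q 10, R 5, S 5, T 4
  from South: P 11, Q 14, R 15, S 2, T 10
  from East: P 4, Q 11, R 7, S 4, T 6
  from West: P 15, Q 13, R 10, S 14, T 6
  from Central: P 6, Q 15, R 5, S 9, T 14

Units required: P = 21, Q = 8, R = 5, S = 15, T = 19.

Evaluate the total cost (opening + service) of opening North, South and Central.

Total cost: 501

Each zone is assigned to its cheapest site among the open ones.
{North, South, Central}: P→Central 6·21=126, Q→North 10·8=80, R→North 5·5=25, S→South 2·15=30, T→North 4·19=76. Service 337; fixed 164; total 501.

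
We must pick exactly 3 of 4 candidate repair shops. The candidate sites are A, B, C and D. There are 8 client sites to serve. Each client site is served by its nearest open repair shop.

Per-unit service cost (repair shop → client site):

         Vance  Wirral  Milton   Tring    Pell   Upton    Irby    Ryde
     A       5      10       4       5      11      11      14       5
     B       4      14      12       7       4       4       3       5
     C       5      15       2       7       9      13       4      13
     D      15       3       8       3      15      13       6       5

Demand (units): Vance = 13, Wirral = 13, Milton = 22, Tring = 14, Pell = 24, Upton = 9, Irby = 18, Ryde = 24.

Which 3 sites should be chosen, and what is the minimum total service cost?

Choose B, C and D; total service cost 483.

With exactly 3 open, each client site uses its cheapest among the chosen.
{B, C, D}: Vance→B 4·13=52, Wirral→D 3·13=39, Milton→C 2·22=44, Tring→D 3·14=42, Pell→B 4·24=96, Upton→B 4·9=36, Irby→B 3·18=54, Ryde→B 5·24=120. Service cost 483.
{A, B, D}: service cost 527
{A, B, C}: service cost 602
Among all 4 size-3 choices, {B, C, D} is lowest.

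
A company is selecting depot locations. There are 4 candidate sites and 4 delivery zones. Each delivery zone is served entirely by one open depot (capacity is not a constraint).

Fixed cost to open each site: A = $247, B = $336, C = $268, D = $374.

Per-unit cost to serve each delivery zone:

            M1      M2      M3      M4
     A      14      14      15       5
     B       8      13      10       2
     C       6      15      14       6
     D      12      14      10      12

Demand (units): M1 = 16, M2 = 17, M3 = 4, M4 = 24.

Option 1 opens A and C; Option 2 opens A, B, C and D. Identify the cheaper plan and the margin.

Option 1 is cheaper by 605.

Option 1: {A, C}: M1→C 6·16=96, M2→A 14·17=238, M3→C 14·4=56, M4→A 5·24=120. Service 510; fixed 515; total 1025.
Option 2: {A, B, C, D}: M1→C 6·16=96, M2→B 13·17=221, M3→B 10·4=40, M4→B 2·24=48. Service 405; fixed 1225; total 1630.
Difference: |1025 − 1630| = 605.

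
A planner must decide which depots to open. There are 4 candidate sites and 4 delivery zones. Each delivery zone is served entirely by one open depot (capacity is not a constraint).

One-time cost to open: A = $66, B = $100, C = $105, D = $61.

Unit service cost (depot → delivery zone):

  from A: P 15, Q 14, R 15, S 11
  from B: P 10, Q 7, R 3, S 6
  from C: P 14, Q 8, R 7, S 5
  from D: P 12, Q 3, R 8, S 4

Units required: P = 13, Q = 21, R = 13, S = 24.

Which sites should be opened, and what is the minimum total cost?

For any fixed open set, each delivery zone goes to its cheapest open site; total = fixed + service.
{D}: P→D 12·13=156, Q→D 3·21=63, R→D 8·13=104, S→D 4·24=96. Service 419; fixed 61; total 480.
{B, D}: P→B 10·13=130, Q→D 3·21=63, R→B 3·13=39, S→D 4·24=96. Service 328; fixed 161; total 489.
{A, D}: service 419 + fixed 127 = 546
{A, B, C, D}: service 328 + fixed 332 = 660
(All 15 nonempty subsets were checked; D only is lowest.)

Open D only; minimum total cost 480.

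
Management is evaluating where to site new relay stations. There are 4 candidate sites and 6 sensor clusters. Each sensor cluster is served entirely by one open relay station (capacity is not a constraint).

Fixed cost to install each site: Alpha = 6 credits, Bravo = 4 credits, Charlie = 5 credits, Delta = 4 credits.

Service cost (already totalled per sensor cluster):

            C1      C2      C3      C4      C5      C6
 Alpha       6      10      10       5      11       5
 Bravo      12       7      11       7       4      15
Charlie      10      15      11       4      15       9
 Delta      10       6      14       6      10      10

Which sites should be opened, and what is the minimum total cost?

For any fixed open set, each sensor cluster goes to its cheapest open site; total = fixed + service.
{Alpha, Bravo}: C1→Alpha 6, C2→Bravo 7, C3→Alpha 10, C4→Alpha 5, C5→Bravo 4, C6→Alpha 5. Service 37; fixed 10; total 47.
{Alpha, Bravo, Delta}: C1→Alpha 6, C2→Delta 6, C3→Alpha 10, C4→Alpha 5, C5→Bravo 4, C6→Alpha 5. Service 36; fixed 14; total 50.
{Alpha, Bravo, Charlie}: C1→Alpha 6, C2→Bravo 7, C3→Alpha 10, C4→Charlie 4, C5→Bravo 4, C6→Alpha 5. Service 36; fixed 15; total 51.
{Alpha, Bravo, Charlie, Delta}: C1→Alpha 6, C2→Delta 6, C3→Alpha 10, C4→Charlie 4, C5→Bravo 4, C6→Alpha 5. Service 35; fixed 19; total 54.
No other subset beats 47.

Open Alpha and Bravo; minimum total cost 47.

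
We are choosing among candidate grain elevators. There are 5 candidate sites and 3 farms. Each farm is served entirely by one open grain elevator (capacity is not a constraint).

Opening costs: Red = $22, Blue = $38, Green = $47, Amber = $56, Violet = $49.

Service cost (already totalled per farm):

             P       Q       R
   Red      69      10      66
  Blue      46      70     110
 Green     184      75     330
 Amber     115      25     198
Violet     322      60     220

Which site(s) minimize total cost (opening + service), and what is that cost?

For any fixed open set, each farm goes to its cheapest open site; total = fixed + service.
{Red}: P→Red 69, Q→Red 10, R→Red 66. Service 145; fixed 22; total 167.
{Red, Blue}: P→Blue 46, Q→Red 10, R→Red 66. Service 122; fixed 60; total 182.
{Red, Green}: P→Red 69, Q→Red 10, R→Red 66. Service 145; fixed 69; total 214.
{Red, Blue, Green, Amber, Violet}: P→Blue 46, Q→Red 10, R→Red 66. Service 122; fixed 212; total 334.
No other subset beats 167.

Open Red only; minimum total cost 167.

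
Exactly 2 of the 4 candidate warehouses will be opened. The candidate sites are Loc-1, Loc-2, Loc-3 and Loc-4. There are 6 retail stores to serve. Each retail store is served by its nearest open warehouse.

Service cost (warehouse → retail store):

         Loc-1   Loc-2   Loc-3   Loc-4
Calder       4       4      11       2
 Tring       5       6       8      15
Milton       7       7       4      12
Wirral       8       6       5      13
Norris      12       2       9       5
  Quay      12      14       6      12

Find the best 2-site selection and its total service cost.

Choose Loc-2 and Loc-3; total service cost 27.

With exactly 2 open, each retail store uses its cheapest among the chosen.
{Loc-2, Loc-3}: Calder→Loc-2 4, Tring→Loc-2 6, Milton→Loc-3 4, Wirral→Loc-3 5, Norris→Loc-2 2, Quay→Loc-3 6. Service cost 27.
{Loc-3, Loc-4}: service cost 30
{Loc-1, Loc-3}: service cost 33
Among all 6 size-2 choices, {Loc-2, Loc-3} is lowest.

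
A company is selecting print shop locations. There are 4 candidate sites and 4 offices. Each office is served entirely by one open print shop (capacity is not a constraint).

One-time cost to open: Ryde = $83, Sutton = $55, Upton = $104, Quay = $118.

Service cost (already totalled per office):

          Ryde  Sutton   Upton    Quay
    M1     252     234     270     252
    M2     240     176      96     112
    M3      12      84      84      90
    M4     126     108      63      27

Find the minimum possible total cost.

Minimum total cost: 599

For any fixed open set, each office goes to its cheapest open site; total = fixed + service.
{Quay}: M1→Quay 252, M2→Quay 112, M3→Quay 90, M4→Quay 27. Service 481; fixed 118; total 599.
{Ryde, Quay}: service 403 + fixed 201 = 604
{Ryde, Upton}: M1→Ryde 252, M2→Upton 96, M3→Ryde 12, M4→Upton 63. Service 423; fixed 187; total 610.
{Ryde, Sutton, Upton, Quay}: M1→Sutton 234, M2→Upton 96, M3→Ryde 12, M4→Quay 27. Service 369; fixed 360; total 729.
No other subset beats 599.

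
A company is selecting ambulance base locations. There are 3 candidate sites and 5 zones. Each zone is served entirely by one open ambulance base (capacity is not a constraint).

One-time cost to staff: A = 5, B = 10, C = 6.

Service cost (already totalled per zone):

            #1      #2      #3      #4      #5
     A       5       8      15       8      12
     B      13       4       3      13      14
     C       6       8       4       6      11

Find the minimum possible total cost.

Minimum total cost: 41

For any fixed open set, each zone goes to its cheapest open site; total = fixed + service.
{C}: #1→C 6, #2→C 8, #3→C 4, #4→C 6, #5→C 11. Service 35; fixed 6; total 41.
{A, C}: #1→A 5, #2→A 8, #3→C 4, #4→C 6, #5→C 11. Service 34; fixed 11; total 45.
{B, C}: service 30 + fixed 16 = 46
{A, B, C}: #1→A 5, #2→B 4, #3→B 3, #4→C 6, #5→C 11. Service 29; fixed 21; total 50.
No other subset beats 41.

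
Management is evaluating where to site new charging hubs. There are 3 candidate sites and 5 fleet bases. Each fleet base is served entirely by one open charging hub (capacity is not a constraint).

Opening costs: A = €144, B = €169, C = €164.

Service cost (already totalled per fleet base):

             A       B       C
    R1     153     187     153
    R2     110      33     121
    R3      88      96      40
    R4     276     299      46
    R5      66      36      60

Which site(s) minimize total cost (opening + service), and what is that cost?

Open C only; minimum total cost 584.

For any fixed open set, each fleet base goes to its cheapest open site; total = fixed + service.
{C}: R1→C 153, R2→C 121, R3→C 40, R4→C 46, R5→C 60. Service 420; fixed 164; total 584.
{B, C}: service 308 + fixed 333 = 641
{A, C}: service 409 + fixed 308 = 717
{A, B, C}: service 308 + fixed 477 = 785
(All 7 nonempty subsets were checked; C only is lowest.)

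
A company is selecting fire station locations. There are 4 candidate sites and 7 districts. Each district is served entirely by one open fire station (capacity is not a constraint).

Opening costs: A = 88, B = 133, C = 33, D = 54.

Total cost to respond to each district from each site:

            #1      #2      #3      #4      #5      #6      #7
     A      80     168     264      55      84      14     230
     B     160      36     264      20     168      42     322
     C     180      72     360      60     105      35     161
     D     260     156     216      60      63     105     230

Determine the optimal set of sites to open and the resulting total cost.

Open A, C and D; minimum total cost 836.

For any fixed open set, each district goes to its cheapest open site; total = fixed + service.
{A, C, D}: #1→A 80, #2→C 72, #3→D 216, #4→A 55, #5→D 63, #6→A 14, #7→C 161. Service 661; fixed 175; total 836.
{A, C}: service 730 + fixed 121 = 851
{C, D}: #1→C 180, #2→C 72, #3→D 216, #4→C 60, #5→D 63, #6→C 35, #7→C 161. Service 787; fixed 87; total 874.
{A, B, C, D}: service 590 + fixed 308 = 898
No other subset beats 836.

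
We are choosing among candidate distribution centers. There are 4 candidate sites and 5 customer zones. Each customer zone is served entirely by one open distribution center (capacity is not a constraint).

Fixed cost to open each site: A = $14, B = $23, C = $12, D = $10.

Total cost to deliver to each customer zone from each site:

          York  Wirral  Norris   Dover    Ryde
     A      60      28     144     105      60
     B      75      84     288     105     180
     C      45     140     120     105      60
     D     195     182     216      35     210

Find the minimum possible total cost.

For any fixed open set, each customer zone goes to its cheapest open site; total = fixed + service.
{A, C, D}: York→C 45, Wirral→A 28, Norris→C 120, Dover→D 35, Ryde→A 60. Service 288; fixed 36; total 324.
{A, B, C, D}: York→C 45, Wirral→A 28, Norris→C 120, Dover→D 35, Ryde→A 60. Service 288; fixed 59; total 347.
{A, D}: service 327 + fixed 24 = 351
{D}: York→D 195, Wirral→D 182, Norris→D 216, Dover→D 35, Ryde→D 210. Service 838; fixed 10; total 848.
(All 15 nonempty subsets were checked; A, C and D is lowest.)

Minimum total cost: 324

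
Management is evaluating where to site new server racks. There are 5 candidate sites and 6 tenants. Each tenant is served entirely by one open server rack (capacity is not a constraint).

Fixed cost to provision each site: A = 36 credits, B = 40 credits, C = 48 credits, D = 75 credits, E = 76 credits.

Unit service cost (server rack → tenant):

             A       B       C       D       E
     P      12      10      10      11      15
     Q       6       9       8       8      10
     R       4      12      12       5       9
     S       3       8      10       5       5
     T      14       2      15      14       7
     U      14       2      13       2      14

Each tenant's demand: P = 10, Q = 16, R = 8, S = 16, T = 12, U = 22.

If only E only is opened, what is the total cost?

Each tenant is assigned to its cheapest site among the open ones.
{E}: P→E 15·10=150, Q→E 10·16=160, R→E 9·8=72, S→E 5·16=80, T→E 7·12=84, U→E 14·22=308. Service 854; fixed 76; total 930.

Total cost: 930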